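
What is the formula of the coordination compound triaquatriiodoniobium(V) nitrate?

Ligands: 3 aqua (H2O, neutral), 3 iodo (I, -1). Ligand charge sum = -3.
Charge balance with nitrate (-1) requires 1 complex ion per 2 nitrate.

[Nb(H2O)3I3](NO3)2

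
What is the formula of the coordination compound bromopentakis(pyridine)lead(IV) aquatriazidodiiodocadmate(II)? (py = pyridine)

Cation [Pb…]: ligand charges -1, Pb(IV) ⇒ ion charge 3+.
Anion [Cd…]: ligand charges -5, Cd(II) ⇒ ion charge 3−.
One 3+ cation balances one 3− anion.

[PbBr(py)5][Cd(H2O)I2(N3)3]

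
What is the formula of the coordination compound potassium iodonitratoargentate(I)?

K[AgI(NO3)]

Ligands: 1 nitrato (NO3, -1), 1 iodo (I, -1). Ligand charge sum = -2.
With Ag in oxidation state +1, the complex ion is [Ag...]^1−.
Charge balance with potassium (+1) requires 1 complex ion per 1 potassium.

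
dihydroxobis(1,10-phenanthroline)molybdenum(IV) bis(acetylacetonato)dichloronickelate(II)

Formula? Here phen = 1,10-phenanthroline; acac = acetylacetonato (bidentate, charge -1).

[Mo(OH)2(phen)2][Ni(acac)2Cl2]

Cation [Mo…]: ligand charges -2, Mo(IV) ⇒ ion charge 2+.
Anion [Ni…]: ligand charges -4, Ni(II) ⇒ ion charge 2−.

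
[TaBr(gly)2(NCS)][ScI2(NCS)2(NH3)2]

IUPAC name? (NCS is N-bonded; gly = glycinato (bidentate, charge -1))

Scandium is always +3 in its complexes; the anion's ligand charges sum to -4, so the complex anion is 1−.
A 1:1 salt means the cation carries the equal and opposite charge, 1+.
Cation: ligand charges sum to -4; for the ion to be 1+, Ta = +5.

bromobis(glycinato)isothiocyanatotantalum(V) diamminediiododiisothiocyanatoscandate(III)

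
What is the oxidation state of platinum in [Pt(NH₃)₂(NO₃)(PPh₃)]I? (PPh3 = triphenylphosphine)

+2

1 iodide outside the brackets (-1 each) → the complex ion is 1+.
Ligand charges: 1×PPh3 neutral; 2×NH3 neutral; 1×NO3 = -1; sum -1.
Pt + (-1) = 1+ ⇒ Pt is +2.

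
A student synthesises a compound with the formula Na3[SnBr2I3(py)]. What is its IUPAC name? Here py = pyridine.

sodium dibromotriiodo(pyridine)stannate(II)

The 3 sodium counter-ions carry a total charge of +3, so each complex ion is 3−.
Ligand charges: 2×bromo (-1 each), 3×iodo (-1 each), 1×pyridine (neutral); total -5. So Sn + (-5) = 3−, giving Sn = +2.
Ligands are named alphabetically: bromo before iodo before pyridine.
The complex ion is anionic, so tin takes the -ate form stannate(II).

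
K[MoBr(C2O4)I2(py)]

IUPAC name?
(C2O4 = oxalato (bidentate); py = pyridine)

potassium bromodiiodooxalato(pyridine)molybdate(IV)

The 1 potassium counter-ion carries a total charge of +1, so each complex ion is 1−.
Ligand charges: 1×oxalato (-2 each), 2×iodo (-1 each), 1×pyridine (neutral), 1×bromo (-1 each); total -5. So Mo + (-5) = 1−, giving Mo = +4.
The complex ion is anionic, so molybdenum takes the -ate form molybdate(IV).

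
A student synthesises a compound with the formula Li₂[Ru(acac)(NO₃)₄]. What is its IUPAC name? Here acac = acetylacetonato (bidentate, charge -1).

lithium (acetylacetonato)tetranitratoruthenate(III)

The 2 lithium counter-ions carry a total charge of +2, so each complex ion is 2−.
Ligand charges: 1×acetylacetonato (-1 each), 4×nitrato (-1 each); total -5. So Ru + (-5) = 2−, giving Ru = +3.
Ligands are named alphabetically: acetylacetonato before nitrato.
The complex ion is anionic, so ruthenium takes the -ate form ruthenate(III).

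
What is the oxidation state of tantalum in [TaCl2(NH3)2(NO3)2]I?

+5

1 iodide outside the brackets (-1 each) → the complex ion is 1+.
Ligand charges: 2×Cl = -2; 2×NO3 = -2; 2×NH3 neutral; sum -4.
Ta + (-4) = 1+ ⇒ Ta is +5.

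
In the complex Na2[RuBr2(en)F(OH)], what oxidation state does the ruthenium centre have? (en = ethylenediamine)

+2

2 sodium outside the brackets (+1 each) → the complex ion is 2−.
Ligand charges: 1×OH = -1; 1×en neutral; 2×Br = -2; 1×F = -1; sum -4.
Ru + (-4) = 2− ⇒ Ru is +2.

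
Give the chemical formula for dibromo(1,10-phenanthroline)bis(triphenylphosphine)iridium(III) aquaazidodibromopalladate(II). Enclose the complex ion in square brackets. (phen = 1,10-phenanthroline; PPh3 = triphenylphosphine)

Cation [Ir…]: ligand charges -2, Ir(III) ⇒ ion charge 1+.
Anion [Pd…]: ligand charges -3, Pd(II) ⇒ ion charge 1−.
One 1+ cation balances one 1− anion.

[IrBr2(phen)(PPh3)2][PdBr2(H2O)(N3)]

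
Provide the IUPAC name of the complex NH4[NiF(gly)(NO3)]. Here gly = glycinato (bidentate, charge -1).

The 1 ammonium counter-ion carries a total charge of +1, so each complex ion is 1−.
Ligand charges: 1×nitrato (-1 each), 1×fluoro (-1 each), 1×glycinato (-1 each); total -3. So Ni + (-3) = 1−, giving Ni = +2.
Ligands are named alphabetically: fluoro before glycinato before nitrato.
The complex ion is anionic, so nickel takes the -ate form nickelate(II).

ammonium fluoro(glycinato)nitratonickelate(II)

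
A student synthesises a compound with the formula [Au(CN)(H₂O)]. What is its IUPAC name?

aquacyanogold(I)

There is no counter-ion, so the complex is neutral overall.
Ligand charges: 1×cyano (-1 each), 1×aqua (neutral); total -1. So Au + (-1) = 0, giving Au = +1.
Ligands are named alphabetically: aqua before cyano.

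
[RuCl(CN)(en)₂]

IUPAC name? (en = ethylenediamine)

There is no counter-ion, so the complex is neutral overall.
Ligand charges: 1×cyano (-1 each), 1×chloro (-1 each), 2×ethylenediamine (neutral); total -2. So Ru + (-2) = 0, giving Ru = +2.
Ligands are named alphabetically: chloro before cyano before ethylenediamine.

chlorocyanobis(ethylenediamine)ruthenium(II)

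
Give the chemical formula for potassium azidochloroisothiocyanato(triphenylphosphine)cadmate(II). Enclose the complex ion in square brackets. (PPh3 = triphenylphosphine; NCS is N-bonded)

Ligands: 1 chloro (Cl, -1), 1 azido (N3, -1), 1 triphenylphosphine (PPh3, neutral), 1 isothiocyanato (NCS, -1). Ligand charge sum = -3.
Charge balance with potassium (+1) requires 1 complex ion per 1 potassium.

K[CdCl(N3)(NCS)(PPh3)]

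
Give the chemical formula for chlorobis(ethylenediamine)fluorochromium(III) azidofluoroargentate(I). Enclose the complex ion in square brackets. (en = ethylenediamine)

Cation [Cr…]: ligand charges -2, Cr(III) ⇒ ion charge 1+.
Anion [Ag…]: ligand charges -2, Ag(I) ⇒ ion charge 1−.
One 1+ cation balances one 1− anion.

[CrCl(en)2F][AgF(N3)]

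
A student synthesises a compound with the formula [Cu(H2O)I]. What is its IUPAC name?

aquaiodocopper(I)

There is no counter-ion, so the complex is neutral overall.
Ligand charges: 1×aqua (neutral), 1×iodo (-1 each); total -1. So Cu + (-1) = 0, giving Cu = +1.
Ligands are named alphabetically: aqua before iodo.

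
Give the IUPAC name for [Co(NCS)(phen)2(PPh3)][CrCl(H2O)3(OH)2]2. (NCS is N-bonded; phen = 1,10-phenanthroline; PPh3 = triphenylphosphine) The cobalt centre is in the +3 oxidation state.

isothiocyanatobis(1,10-phenanthroline)(triphenylphosphine)cobalt(III) triaquachlorodihydroxochromate(II)

Co is given as +3; the cation's ligand charges sum to -1, so the complex cation is 2+.
With 2 anions per cation, each anion must be 2/2 = 1−.
Anion: ligand charges sum to -3; for the ion to be 1−, Cr = +2.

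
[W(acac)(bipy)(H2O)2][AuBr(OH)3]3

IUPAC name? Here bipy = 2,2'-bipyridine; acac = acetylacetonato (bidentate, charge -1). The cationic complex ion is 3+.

(acetylacetonato)diaqua(2,2'-bipyridine)tungsten(IV) bromotrihydroxoaurate(III)

Both ions are complex: the cation is named first with the plain metal name, the anion second with the -ate form; each ion's ligands are alphabetised independently.
The complex cation is given as 3+; its ligand charges sum to -1, so W = +4.
With 3 anions per cation, each anion must be 3/3 = 1−.
Anion: ligand charges sum to -4; for the ion to be 1−, Au = +3.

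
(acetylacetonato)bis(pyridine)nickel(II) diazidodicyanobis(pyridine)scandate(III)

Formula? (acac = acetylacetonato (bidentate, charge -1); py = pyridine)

Cation [Ni…]: ligand charges -1, Ni(II) ⇒ ion charge 1+.
Anion [Sc…]: ligand charges -4, Sc(III) ⇒ ion charge 1−.

[Ni(acac)(py)2][Sc(CN)2(N3)2(py)2]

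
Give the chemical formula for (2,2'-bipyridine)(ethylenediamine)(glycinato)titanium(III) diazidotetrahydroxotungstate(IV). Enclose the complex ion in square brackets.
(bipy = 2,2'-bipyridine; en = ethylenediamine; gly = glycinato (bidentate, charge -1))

[Ti(bipy)(en)(gly)][W(N3)2(OH)4]

Cation [Ti…]: ligand charges -1, Ti(III) ⇒ ion charge 2+.
Anion [W…]: ligand charges -6, W(IV) ⇒ ion charge 2−.
One 2+ cation balances one 2− anion.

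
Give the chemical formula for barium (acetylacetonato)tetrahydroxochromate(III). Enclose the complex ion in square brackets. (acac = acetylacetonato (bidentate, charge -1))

Ba[Cr(acac)(OH)4]

Ligands: 4 hydroxo (OH, -1), 1 acetylacetonato (acac, -1). Ligand charge sum = -5.
With Cr in oxidation state +3, the complex ion is [Cr...]^2−.
Charge balance with barium (+2) requires 1 complex ion per 1 barium.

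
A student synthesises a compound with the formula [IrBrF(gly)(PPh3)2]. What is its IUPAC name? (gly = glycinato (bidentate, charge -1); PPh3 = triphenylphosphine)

bromofluoro(glycinato)bis(triphenylphosphine)iridium(III)

There is no counter-ion, so the complex is neutral overall.
Ligand charges: 1×glycinato (-1 each), 1×bromo (-1 each), 1×fluoro (-1 each), 2×triphenylphosphine (neutral); total -3. So Ir + (-3) = 0, giving Ir = +3.
Ligands are named alphabetically: bromo before fluoro before glycinato before triphenylphosphine.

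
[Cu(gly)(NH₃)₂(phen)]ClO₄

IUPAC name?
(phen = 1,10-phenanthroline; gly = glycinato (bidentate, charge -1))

diammine(glycinato)(1,10-phenanthroline)copper(II) perchlorate

The 1 perchlorate counter-ion carries a total charge of -1, so each complex ion is 1+.
Ligand charges: 2×ammine (neutral), 1×1,10-phenanthroline (neutral), 1×glycinato (-1 each); total -1. So Cu + (-1) = 1+, giving Cu = +2.
Ligands are named alphabetically: ammine before glycinato before phenanthroline.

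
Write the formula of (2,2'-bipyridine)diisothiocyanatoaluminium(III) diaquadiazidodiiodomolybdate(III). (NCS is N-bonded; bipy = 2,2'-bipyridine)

[Al(bipy)(NCS)2][Mo(H2O)2I2(N3)2]

Cation [Al…]: ligand charges -2, Al(III) ⇒ ion charge 1+.
Anion [Mo…]: ligand charges -4, Mo(III) ⇒ ion charge 1−.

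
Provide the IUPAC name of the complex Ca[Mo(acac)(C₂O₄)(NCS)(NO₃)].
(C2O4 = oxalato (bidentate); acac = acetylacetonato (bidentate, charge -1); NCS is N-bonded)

calcium (acetylacetonato)isothiocyanatonitratooxalatomolybdate(III)

The 1 calcium counter-ion carries a total charge of +2, so each complex ion is 2−.
Ligand charges: 1×oxalato (-2 each), 1×acetylacetonato (-1 each), 1×nitrato (-1 each), 1×isothiocyanato (-1 each); total -5. So Mo + (-5) = 2−, giving Mo = +3.
Ligands are named alphabetically: acetylacetonato before isothiocyanato before nitrato before oxalato.
The complex ion is anionic, so molybdenum takes the -ate form molybdate(III).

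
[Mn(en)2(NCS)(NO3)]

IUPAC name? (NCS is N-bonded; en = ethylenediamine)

There is no counter-ion, so the complex is neutral overall.
Ligand charges: 1×isothiocyanato (-1 each), 1×nitrato (-1 each), 2×ethylenediamine (neutral); total -2. So Mn + (-2) = 0, giving Mn = +2.
Ligands are named alphabetically: ethylenediamine before isothiocyanato before nitrato.

bis(ethylenediamine)isothiocyanatonitratomanganese(II)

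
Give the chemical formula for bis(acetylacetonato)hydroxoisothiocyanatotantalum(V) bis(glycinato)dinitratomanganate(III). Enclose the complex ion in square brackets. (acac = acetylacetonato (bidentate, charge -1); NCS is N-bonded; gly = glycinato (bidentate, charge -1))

Cation [Ta…]: ligand charges -4, Ta(V) ⇒ ion charge 1+.
Anion [Mn…]: ligand charges -4, Mn(III) ⇒ ion charge 1−.
One 1+ cation balances one 1− anion.

[Ta(acac)2(NCS)(OH)][Mn(gly)2(NO3)2]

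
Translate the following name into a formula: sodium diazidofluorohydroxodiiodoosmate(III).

Na3[OsFI2(N3)2(OH)]

Ligands: 1 hydroxo (OH, -1), 2 azido (N3, -1), 1 fluoro (F, -1), 2 iodo (I, -1). Ligand charge sum = -6.
With Os in oxidation state +3, the complex ion is [Os...]^3−.
Charge balance with sodium (+1) requires 1 complex ion per 3 sodium.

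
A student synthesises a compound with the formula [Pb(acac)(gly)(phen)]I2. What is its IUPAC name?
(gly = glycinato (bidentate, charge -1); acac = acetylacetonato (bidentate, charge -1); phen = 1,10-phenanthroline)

The 2 iodide counter-ions carry a total charge of -2, so each complex ion is 2+.
Ligand charges: 1×glycinato (-1 each), 1×acetylacetonato (-1 each), 1×1,10-phenanthroline (neutral); total -2. So Pb + (-2) = 2+, giving Pb = +4.
Ligands are named alphabetically: acetylacetonato before glycinato before phenanthroline.

(acetylacetonato)(glycinato)(1,10-phenanthroline)lead(IV) iodide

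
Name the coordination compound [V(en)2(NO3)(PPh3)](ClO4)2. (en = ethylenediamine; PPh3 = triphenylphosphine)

bis(ethylenediamine)nitrato(triphenylphosphine)vanadium(III) perchlorate

The 2 perchlorate counter-ions carry a total charge of -2, so each complex ion is 2+.
Ligand charges: 2×ethylenediamine (neutral), 1×nitrato (-1 each), 1×triphenylphosphine (neutral); total -1. So V + (-1) = 2+, giving V = +3.
Ligands are named alphabetically: ethylenediamine before nitrato before triphenylphosphine.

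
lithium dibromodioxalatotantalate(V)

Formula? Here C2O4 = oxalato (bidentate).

Li[TaBr2(C2O4)2]

Ligands: 2 oxalato (C2O4, -2), 2 bromo (Br, -1). Ligand charge sum = -6.
With Ta in oxidation state +5, the complex ion is [Ta...]^1−.
Charge balance with lithium (+1) requires 1 complex ion per 1 lithium.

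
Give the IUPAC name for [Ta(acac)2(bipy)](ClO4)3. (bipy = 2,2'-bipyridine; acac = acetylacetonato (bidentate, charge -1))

The 3 perchlorate counter-ions carry a total charge of -3, so each complex ion is 3+.
Ligand charges: 1×2,2'-bipyridine (neutral), 2×acetylacetonato (-1 each); total -2. So Ta + (-2) = 3+, giving Ta = +5.
Ligands are named alphabetically: acetylacetonato before bipyridine.

bis(acetylacetonato)(2,2'-bipyridine)tantalum(V) perchlorate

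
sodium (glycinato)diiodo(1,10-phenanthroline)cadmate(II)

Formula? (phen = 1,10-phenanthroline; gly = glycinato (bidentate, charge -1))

Ligands: 1 1,10-phenanthroline (phen, neutral), 2 iodo (I, -1), 1 glycinato (gly, -1). Ligand charge sum = -3.
With Cd in oxidation state +2, the complex ion is [Cd...]^1−.
Charge balance with sodium (+1) requires 1 complex ion per 1 sodium.

Na[Cd(gly)I2(phen)]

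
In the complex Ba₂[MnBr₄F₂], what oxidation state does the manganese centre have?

2 barium outside the brackets (+2 each) → the complex ion is 4−.
Ligand charges: 2×F = -2; 4×Br = -4; sum -6.
Mn + (-6) = 4− ⇒ Mn is +2.

+2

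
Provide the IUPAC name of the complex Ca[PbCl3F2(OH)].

The 1 calcium counter-ion carries a total charge of +2, so each complex ion is 2−.
Ligand charges: 1×hydroxo (-1 each), 2×fluoro (-1 each), 3×chloro (-1 each); total -6. So Pb + (-6) = 2−, giving Pb = +4.
The complex ion is anionic, so lead takes the -ate form plumbate(IV).

calcium trichlorodifluorohydroxoplumbate(IV)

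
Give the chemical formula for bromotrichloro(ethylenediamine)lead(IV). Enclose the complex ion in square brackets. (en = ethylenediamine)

Ligands: 1 ethylenediamine (en, neutral), 1 bromo (Br, -1), 3 chloro (Cl, -1). Ligand charge sum = -4.
With Pb in oxidation state +4, the complex ion is [Pb...].

[PbBrCl3(en)]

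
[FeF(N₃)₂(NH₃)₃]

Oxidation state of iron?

No counter-ion: the bracketed complex is neutral.
Ligand charges: 3×NH3 neutral; 1×F = -1; 2×N3 = -2; sum -3.
Fe + (-3) = 0 ⇒ Fe is +3.

+3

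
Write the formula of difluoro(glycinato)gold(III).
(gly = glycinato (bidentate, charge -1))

Ligands: 2 fluoro (F, -1), 1 glycinato (gly, -1). Ligand charge sum = -3.
With Au in oxidation state +3, the complex ion is [Au...].

[AuF2(gly)]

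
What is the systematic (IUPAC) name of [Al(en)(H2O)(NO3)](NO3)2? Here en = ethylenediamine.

aqua(ethylenediamine)nitratoaluminium(III) nitrate

The 2 nitrate counter-ions carry a total charge of -2, so each complex ion is 2+.
Ligand charges: 1×nitrato (-1 each), 1×aqua (neutral), 1×ethylenediamine (neutral); total -1. So Al + (-1) = 2+, giving Al = +3.
Ligands are named alphabetically: aqua before ethylenediamine before nitrato.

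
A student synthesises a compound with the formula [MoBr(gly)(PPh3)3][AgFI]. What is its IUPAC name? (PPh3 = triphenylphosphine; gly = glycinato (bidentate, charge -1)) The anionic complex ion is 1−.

bromo(glycinato)tris(triphenylphosphine)molybdenum(III) fluoroiodoargentate(I)

The complex anion is given as 1−; its ligand charges sum to -2, so Ag = +1.
A 1:1 salt means the cation carries the equal and opposite charge, 1+.
Cation: ligand charges sum to -2; for the ion to be 1+, Mo = +3.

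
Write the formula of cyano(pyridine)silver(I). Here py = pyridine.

[Ag(CN)(py)]

Ligands: 1 pyridine (py, neutral), 1 cyano (CN, -1). Ligand charge sum = -1.
With Ag in oxidation state +1, the complex ion is [Ag...].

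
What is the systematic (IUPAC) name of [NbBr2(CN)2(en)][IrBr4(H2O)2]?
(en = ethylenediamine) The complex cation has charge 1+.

The complex cation is given as 1+; its ligand charges sum to -4, so Nb = +5.
A 1:1 salt means the anion carries the equal and opposite charge, 1−.
Anion: ligand charges sum to -4; for the ion to be 1−, Ir = +3.

dibromodicyano(ethylenediamine)niobium(V) diaquatetrabromoiridate(III)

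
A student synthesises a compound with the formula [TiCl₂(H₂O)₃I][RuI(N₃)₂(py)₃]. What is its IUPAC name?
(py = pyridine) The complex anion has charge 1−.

Both ions are complex: the cation is named first with the plain metal name, the anion second with the -ate form; each ion's ligands are alphabetised independently.
The complex anion is given as 1−; its ligand charges sum to -3, so Ru = +2.
A 1:1 salt means the cation carries the equal and opposite charge, 1+.
Cation: ligand charges sum to -3; for the ion to be 1+, Ti = +4.

triaquadichloroiodotitanium(IV) diazidoiodotris(pyridine)ruthenate(II)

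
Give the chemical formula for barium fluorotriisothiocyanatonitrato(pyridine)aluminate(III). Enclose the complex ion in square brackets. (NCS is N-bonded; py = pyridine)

Ba[AlF(NCS)3(NO3)(py)]

Ligands: 1 fluoro (F, -1), 3 isothiocyanato (NCS, -1), 1 pyridine (py, neutral), 1 nitrato (NO3, -1). Ligand charge sum = -5.
With Al in oxidation state +3, the complex ion is [Al...]^2−.
Charge balance with barium (+2) requires 1 complex ion per 1 barium.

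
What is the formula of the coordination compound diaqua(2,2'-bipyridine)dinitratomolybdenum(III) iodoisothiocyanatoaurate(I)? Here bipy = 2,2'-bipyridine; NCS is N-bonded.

Cation [Mo…]: ligand charges -2, Mo(III) ⇒ ion charge 1+.
Anion [Au…]: ligand charges -2, Au(I) ⇒ ion charge 1−.
One 1+ cation balances one 1− anion.

[Mo(bipy)(H2O)2(NO3)2][AuI(NCS)]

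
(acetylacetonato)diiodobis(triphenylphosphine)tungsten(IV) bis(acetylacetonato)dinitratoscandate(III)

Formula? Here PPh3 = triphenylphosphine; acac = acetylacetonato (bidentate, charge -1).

Cation [W…]: ligand charges -3, W(IV) ⇒ ion charge 1+.
Anion [Sc…]: ligand charges -4, Sc(III) ⇒ ion charge 1−.

[W(acac)I2(PPh3)2][Sc(acac)2(NO3)2]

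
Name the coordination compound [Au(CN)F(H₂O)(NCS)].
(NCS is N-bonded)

There is no counter-ion, so the complex is neutral overall.
Ligand charges: 1×fluoro (-1 each), 1×cyano (-1 each), 1×isothiocyanato (-1 each), 1×aqua (neutral); total -3. So Au + (-3) = 0, giving Au = +3.
Ligands are named alphabetically: aqua before cyano before fluoro before isothiocyanato.

aquacyanofluoroisothiocyanatogold(III)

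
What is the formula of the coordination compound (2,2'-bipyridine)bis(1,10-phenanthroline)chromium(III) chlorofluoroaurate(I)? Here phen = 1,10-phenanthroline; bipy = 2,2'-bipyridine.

[Cr(bipy)(phen)2][AuClF]3

Cation [Cr…]: ligand charges 0, Cr(III) ⇒ ion charge 3+.
Anion [Au…]: ligand charges -2, Au(I) ⇒ ion charge 1−.
One 3+ cation requires 3 of the 1− anion.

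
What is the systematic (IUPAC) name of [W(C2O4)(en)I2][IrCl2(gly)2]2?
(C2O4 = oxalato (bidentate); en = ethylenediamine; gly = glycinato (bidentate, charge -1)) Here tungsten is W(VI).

W is given as +6; the cation's ligand charges sum to -4, so the complex cation is 2+.
With 2 anions per cation, each anion must be 2/2 = 1−.
Anion: ligand charges sum to -4; for the ion to be 1−, Ir = +3.

(ethylenediamine)diiodooxalatotungsten(VI) dichlorobis(glycinato)iridate(III)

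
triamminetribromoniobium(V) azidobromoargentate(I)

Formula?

Cation [Nb…]: ligand charges -3, Nb(V) ⇒ ion charge 2+.
Anion [Ag…]: ligand charges -2, Ag(I) ⇒ ion charge 1−.

[NbBr3(NH3)3][AgBr(N3)]2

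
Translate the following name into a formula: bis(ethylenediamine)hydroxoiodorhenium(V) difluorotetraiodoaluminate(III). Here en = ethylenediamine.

[Re(en)2I(OH)][AlF2I4]

Cation [Re…]: ligand charges -2, Re(V) ⇒ ion charge 3+.
Anion [Al…]: ligand charges -6, Al(III) ⇒ ion charge 3−.
One 3+ cation balances one 3− anion.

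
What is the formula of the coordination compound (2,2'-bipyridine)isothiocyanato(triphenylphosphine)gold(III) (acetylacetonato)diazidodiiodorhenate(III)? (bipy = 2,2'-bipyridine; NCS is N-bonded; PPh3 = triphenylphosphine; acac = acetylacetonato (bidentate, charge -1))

[Au(bipy)(NCS)(PPh3)][Re(acac)I2(N3)2]

Cation [Au…]: ligand charges -1, Au(III) ⇒ ion charge 2+.
Anion [Re…]: ligand charges -5, Re(III) ⇒ ion charge 2−.
One 2+ cation balances one 2− anion.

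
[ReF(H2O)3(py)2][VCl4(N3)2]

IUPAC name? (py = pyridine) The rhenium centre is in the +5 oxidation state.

Both ions are complex: the cation is named first with the plain metal name, the anion second with the -ate form; each ion's ligands are alphabetised independently.
Re is given as +5; the cation's ligand charges sum to -1, so the complex cation is 4+.
A 1:1 salt means the anion carries the equal and opposite charge, 4−.
Anion: ligand charges sum to -6; for the ion to be 4−, V = +2.

triaquafluorobis(pyridine)rhenium(V) diazidotetrachlorovanadate(II)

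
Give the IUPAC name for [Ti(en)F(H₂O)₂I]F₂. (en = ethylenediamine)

diaqua(ethylenediamine)fluoroiodotitanium(IV) fluoride

The 2 fluoride counter-ions carry a total charge of -2, so each complex ion is 2+.
Ligand charges: 2×aqua (neutral), 1×ethylenediamine (neutral), 1×fluoro (-1 each), 1×iodo (-1 each); total -2. So Ti + (-2) = 2+, giving Ti = +4.
Ligands are named alphabetically: aqua before ethylenediamine before fluoro before iodo.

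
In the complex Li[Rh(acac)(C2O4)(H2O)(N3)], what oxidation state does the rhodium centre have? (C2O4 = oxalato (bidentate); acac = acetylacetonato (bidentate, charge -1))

1 lithium outside the brackets (+1 each) → the complex ion is 1−.
Ligand charges: 1×N3 = -1; 1×H2O neutral; 1×C2O4 = -2; 1×acac = -1; sum -4.
Rh + (-4) = 1− ⇒ Rh is +3.

+3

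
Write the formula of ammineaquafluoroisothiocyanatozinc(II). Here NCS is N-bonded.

[ZnF(H2O)(NCS)(NH3)]

Ligands: 1 aqua (H2O, neutral), 1 ammine (NH3, neutral), 1 isothiocyanato (NCS, -1), 1 fluoro (F, -1). Ligand charge sum = -2.
With Zn in oxidation state +2, the complex ion is [Zn...].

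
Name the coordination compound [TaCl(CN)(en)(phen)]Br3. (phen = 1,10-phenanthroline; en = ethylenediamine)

chlorocyano(ethylenediamine)(1,10-phenanthroline)tantalum(V) bromide

The 3 bromide counter-ions carry a total charge of -3, so each complex ion is 3+.
Ligand charges: 1×1,10-phenanthroline (neutral), 1×chloro (-1 each), 1×cyano (-1 each), 1×ethylenediamine (neutral); total -2. So Ta + (-2) = 3+, giving Ta = +5.
Ligands are named alphabetically: chloro before cyano before ethylenediamine before phenanthroline.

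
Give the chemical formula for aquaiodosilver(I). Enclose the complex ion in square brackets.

[Ag(H2O)I]

Ligands: 1 iodo (I, -1), 1 aqua (H2O, neutral). Ligand charge sum = -1.
With Ag in oxidation state +1, the complex ion is [Ag...].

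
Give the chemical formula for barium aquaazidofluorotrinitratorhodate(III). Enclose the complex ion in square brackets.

Ba[RhF(H2O)(N3)(NO3)3]

Ligands: 1 azido (N3, -1), 3 nitrato (NO3, -1), 1 aqua (H2O, neutral), 1 fluoro (F, -1). Ligand charge sum = -5.
Charge balance with barium (+2) requires 1 complex ion per 1 barium.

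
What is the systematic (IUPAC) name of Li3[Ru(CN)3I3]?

lithium tricyanotriiodoruthenate(III)

The 3 lithium counter-ions carry a total charge of +3, so each complex ion is 3−.
Ligand charges: 3×cyano (-1 each), 3×iodo (-1 each); total -6. So Ru + (-6) = 3−, giving Ru = +3.
Ligands are named alphabetically: cyano before iodo.
The complex ion is anionic, so ruthenium takes the -ate form ruthenate(III).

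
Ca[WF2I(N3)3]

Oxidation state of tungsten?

1 calcium outside the brackets (+2 each) → the complex ion is 2−.
Ligand charges: 2×F = -2; 3×N3 = -3; 1×I = -1; sum -6.
W + (-6) = 2− ⇒ W is +4.

+4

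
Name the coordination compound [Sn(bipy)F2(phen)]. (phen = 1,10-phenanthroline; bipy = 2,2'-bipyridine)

(2,2'-bipyridine)difluoro(1,10-phenanthroline)tin(II)

There is no counter-ion, so the complex is neutral overall.
Ligand charges: 2×fluoro (-1 each), 1×1,10-phenanthroline (neutral), 1×2,2'-bipyridine (neutral); total -2. So Sn + (-2) = 0, giving Sn = +2.
Ligands are named alphabetically: bipyridine before fluoro before phenanthroline.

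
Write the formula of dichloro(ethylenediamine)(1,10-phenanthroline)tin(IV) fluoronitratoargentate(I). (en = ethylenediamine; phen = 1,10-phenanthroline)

[SnCl2(en)(phen)][AgF(NO3)]2

Cation [Sn…]: ligand charges -2, Sn(IV) ⇒ ion charge 2+.
Anion [Ag…]: ligand charges -2, Ag(I) ⇒ ion charge 1−.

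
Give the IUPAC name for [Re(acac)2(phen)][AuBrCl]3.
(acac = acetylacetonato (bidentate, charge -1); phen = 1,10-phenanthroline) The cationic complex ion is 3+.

The complex cation is given as 3+; its ligand charges sum to -2, so Re = +5.
With 3 anions per cation, each anion must be 3/3 = 1−.
Anion: ligand charges sum to -2; for the ion to be 1−, Au = +1.

bis(acetylacetonato)(1,10-phenanthroline)rhenium(V) bromochloroaurate(I)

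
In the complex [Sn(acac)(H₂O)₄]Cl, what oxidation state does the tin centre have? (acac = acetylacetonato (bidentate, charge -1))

1 chloride outside the brackets (-1 each) → the complex ion is 1+.
Ligand charges: 4×H2O neutral; 1×acac = -1; sum -1.
Sn + (-1) = 1+ ⇒ Sn is +2.

+2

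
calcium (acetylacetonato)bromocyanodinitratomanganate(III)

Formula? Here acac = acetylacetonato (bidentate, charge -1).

Ligands: 1 acetylacetonato (acac, -1), 1 cyano (CN, -1), 2 nitrato (NO3, -1), 1 bromo (Br, -1). Ligand charge sum = -5.
Charge balance with calcium (+2) requires 1 complex ion per 1 calcium.

Ca[Mn(acac)Br(CN)(NO3)2]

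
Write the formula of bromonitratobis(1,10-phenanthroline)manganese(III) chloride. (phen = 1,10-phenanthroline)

Ligands: 2 1,10-phenanthroline (phen, neutral), 1 bromo (Br, -1), 1 nitrato (NO3, -1). Ligand charge sum = -2.
Charge balance with chloride (-1) requires 1 complex ion per 1 chloride.

[MnBr(NO3)(phen)2]Cl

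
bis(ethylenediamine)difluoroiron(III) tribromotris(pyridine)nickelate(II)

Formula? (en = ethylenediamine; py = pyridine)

Cation [Fe…]: ligand charges -2, Fe(III) ⇒ ion charge 1+.
Anion [Ni…]: ligand charges -3, Ni(II) ⇒ ion charge 1−.
One 1+ cation balances one 1− anion.

[Fe(en)2F2][NiBr3(py)3]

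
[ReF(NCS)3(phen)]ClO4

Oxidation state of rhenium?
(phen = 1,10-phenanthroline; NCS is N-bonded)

1 perchlorate outside the brackets (-1 each) → the complex ion is 1+.
Ligand charges: 1×F = -1; 1×phen neutral; 3×NCS = -3; sum -4.
Re + (-4) = 1+ ⇒ Re is +5.

+5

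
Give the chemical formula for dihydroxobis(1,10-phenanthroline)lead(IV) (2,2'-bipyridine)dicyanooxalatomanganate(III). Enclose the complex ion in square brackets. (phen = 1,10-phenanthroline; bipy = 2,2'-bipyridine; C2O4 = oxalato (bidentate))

Cation [Pb…]: ligand charges -2, Pb(IV) ⇒ ion charge 2+.
Anion [Mn…]: ligand charges -4, Mn(III) ⇒ ion charge 1−.

[Pb(OH)2(phen)2][Mn(bipy)(C2O4)(CN)2]2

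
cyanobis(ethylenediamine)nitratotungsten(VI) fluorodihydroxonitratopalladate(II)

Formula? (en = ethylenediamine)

[W(CN)(en)2(NO3)][PdF(NO3)(OH)2]2

Cation [W…]: ligand charges -2, W(VI) ⇒ ion charge 4+.
Anion [Pd…]: ligand charges -4, Pd(II) ⇒ ion charge 2−.
One 4+ cation requires 2 of the 2− anion.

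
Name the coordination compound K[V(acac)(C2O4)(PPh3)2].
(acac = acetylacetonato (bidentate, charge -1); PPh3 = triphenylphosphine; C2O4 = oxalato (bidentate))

The 1 potassium counter-ion carries a total charge of +1, so each complex ion is 1−.
Ligand charges: 1×acetylacetonato (-1 each), 2×triphenylphosphine (neutral), 1×oxalato (-2 each); total -3. So V + (-3) = 1−, giving V = +2.
The complex ion is anionic, so vanadium takes the -ate form vanadate(II).

potassium (acetylacetonato)oxalatobis(triphenylphosphine)vanadate(II)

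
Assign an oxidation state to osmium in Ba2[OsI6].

+2

2 barium outside the brackets (+2 each) → the complex ion is 4−.
Ligand charges: 6×I = -6; sum -6.
Os + (-6) = 4− ⇒ Os is +2.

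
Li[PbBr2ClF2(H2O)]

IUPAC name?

lithium aquadibromochlorodifluoroplumbate(IV)

The 1 lithium counter-ion carries a total charge of +1, so each complex ion is 1−.
Ligand charges: 2×fluoro (-1 each), 2×bromo (-1 each), 1×aqua (neutral), 1×chloro (-1 each); total -5. So Pb + (-5) = 1−, giving Pb = +4.
The complex ion is anionic, so lead takes the -ate form plumbate(IV).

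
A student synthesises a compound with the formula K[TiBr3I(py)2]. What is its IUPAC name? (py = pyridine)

potassium tribromoiodobis(pyridine)titanate(III)

The 1 potassium counter-ion carries a total charge of +1, so each complex ion is 1−.
Ligand charges: 1×iodo (-1 each), 3×bromo (-1 each), 2×pyridine (neutral); total -4. So Ti + (-4) = 1−, giving Ti = +3.
The complex ion is anionic, so titanium takes the -ate form titanate(III).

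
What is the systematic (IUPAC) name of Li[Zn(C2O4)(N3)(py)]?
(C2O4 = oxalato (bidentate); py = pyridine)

lithium azidooxalato(pyridine)zincate(II)

The 1 lithium counter-ion carries a total charge of +1, so each complex ion is 1−.
Ligand charges: 1×oxalato (-2 each), 1×azido (-1 each), 1×pyridine (neutral); total -3. So Zn + (-3) = 1−, giving Zn = +2.
The complex ion is anionic, so zinc takes the -ate form zincate(II).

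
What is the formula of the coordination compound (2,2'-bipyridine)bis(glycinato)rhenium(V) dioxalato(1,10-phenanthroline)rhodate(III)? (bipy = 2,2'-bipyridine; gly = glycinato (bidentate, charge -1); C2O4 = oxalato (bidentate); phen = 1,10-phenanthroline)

Cation [Re…]: ligand charges -2, Re(V) ⇒ ion charge 3+.
Anion [Rh…]: ligand charges -4, Rh(III) ⇒ ion charge 1−.
One 3+ cation requires 3 of the 1− anion.

[Re(bipy)(gly)2][Rh(C2O4)2(phen)]3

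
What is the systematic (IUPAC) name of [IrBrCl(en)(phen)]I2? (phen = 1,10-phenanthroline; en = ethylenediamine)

The 2 iodide counter-ions carry a total charge of -2, so each complex ion is 2+.
Ligand charges: 1×chloro (-1 each), 1×bromo (-1 each), 1×1,10-phenanthroline (neutral), 1×ethylenediamine (neutral); total -2. So Ir + (-2) = 2+, giving Ir = +4.
Ligands are named alphabetically: bromo before chloro before ethylenediamine before phenanthroline.

bromochloro(ethylenediamine)(1,10-phenanthroline)iridium(IV) iodide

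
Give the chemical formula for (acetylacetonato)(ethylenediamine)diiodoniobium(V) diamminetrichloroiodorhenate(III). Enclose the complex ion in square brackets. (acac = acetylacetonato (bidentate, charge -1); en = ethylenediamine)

Cation [Nb…]: ligand charges -3, Nb(V) ⇒ ion charge 2+.
Anion [Re…]: ligand charges -4, Re(III) ⇒ ion charge 1−.
One 2+ cation requires 2 of the 1− anion.

[Nb(acac)(en)I2][ReCl3I(NH3)2]2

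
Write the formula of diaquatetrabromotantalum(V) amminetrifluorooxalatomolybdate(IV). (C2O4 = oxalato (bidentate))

Cation [Ta…]: ligand charges -4, Ta(V) ⇒ ion charge 1+.
Anion [Mo…]: ligand charges -5, Mo(IV) ⇒ ion charge 1−.
One 1+ cation balances one 1− anion.

[TaBr4(H2O)2][Mo(C2O4)F3(NH3)]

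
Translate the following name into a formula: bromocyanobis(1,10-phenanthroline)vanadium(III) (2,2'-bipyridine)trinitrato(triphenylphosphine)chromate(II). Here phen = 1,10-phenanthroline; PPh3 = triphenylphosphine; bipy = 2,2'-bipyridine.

Cation [V…]: ligand charges -2, V(III) ⇒ ion charge 1+.
Anion [Cr…]: ligand charges -3, Cr(II) ⇒ ion charge 1−.
One 1+ cation balances one 1− anion.

[VBr(CN)(phen)2][Cr(bipy)(NO3)3(PPh3)]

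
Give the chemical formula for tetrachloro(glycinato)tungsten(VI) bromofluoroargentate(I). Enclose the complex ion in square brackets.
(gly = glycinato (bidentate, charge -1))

Cation [W…]: ligand charges -5, W(VI) ⇒ ion charge 1+.
Anion [Ag…]: ligand charges -2, Ag(I) ⇒ ion charge 1−.

[WCl4(gly)][AgBrF]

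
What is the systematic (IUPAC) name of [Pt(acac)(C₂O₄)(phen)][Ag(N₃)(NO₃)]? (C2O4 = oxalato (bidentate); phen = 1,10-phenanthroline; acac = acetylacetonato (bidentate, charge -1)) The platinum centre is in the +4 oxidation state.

Pt is given as +4; the cation's ligand charges sum to -3, so the complex cation is 1+.
A 1:1 salt means the anion carries the equal and opposite charge, 1−.
Anion: ligand charges sum to -2; for the ion to be 1−, Ag = +1.

(acetylacetonato)oxalato(1,10-phenanthroline)platinum(IV) azidonitratoargentate(I)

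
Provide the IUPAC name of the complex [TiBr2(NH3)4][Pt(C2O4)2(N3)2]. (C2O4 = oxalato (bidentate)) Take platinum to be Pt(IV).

tetraamminedibromotitanium(IV) diazidodioxalatoplatinate(IV)

Both ions are complex: the cation is named first with the plain metal name, the anion second with the -ate form; each ion's ligands are alphabetised independently.
Pt is given as +4; the anion's ligand charges sum to -6, so the complex anion is 2−.
A 1:1 salt means the cation carries the equal and opposite charge, 2+.
Cation: ligand charges sum to -2; for the ion to be 2+, Ti = +4.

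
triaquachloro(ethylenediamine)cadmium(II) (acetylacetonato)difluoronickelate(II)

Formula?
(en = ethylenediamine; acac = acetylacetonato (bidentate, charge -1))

Cation [Cd…]: ligand charges -1, Cd(II) ⇒ ion charge 1+.
Anion [Ni…]: ligand charges -3, Ni(II) ⇒ ion charge 1−.

[CdCl(en)(H2O)3][Ni(acac)F2]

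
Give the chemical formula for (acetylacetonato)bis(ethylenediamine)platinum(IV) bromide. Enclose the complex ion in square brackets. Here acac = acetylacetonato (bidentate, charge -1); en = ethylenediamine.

[Pt(acac)(en)2]Br3

Ligands: 1 acetylacetonato (acac, -1), 2 ethylenediamine (en, neutral). Ligand charge sum = -1.
With Pt in oxidation state +4, the complex ion is [Pt...]^3+.
Charge balance with bromide (-1) requires 1 complex ion per 3 bromide.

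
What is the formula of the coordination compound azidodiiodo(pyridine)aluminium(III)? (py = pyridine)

Ligands: 1 azido (N3, -1), 1 pyridine (py, neutral), 2 iodo (I, -1). Ligand charge sum = -3.
With Al in oxidation state +3, the complex ion is [Al...].

[AlI2(N3)(py)]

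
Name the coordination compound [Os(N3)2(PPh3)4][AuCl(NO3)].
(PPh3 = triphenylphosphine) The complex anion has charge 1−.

The complex anion is given as 1−; its ligand charges sum to -2, so Au = +1.
A 1:1 salt means the cation carries the equal and opposite charge, 1+.
Cation: ligand charges sum to -2; for the ion to be 1+, Os = +3.

diazidotetrakis(triphenylphosphine)osmium(III) chloronitratoaurate(I)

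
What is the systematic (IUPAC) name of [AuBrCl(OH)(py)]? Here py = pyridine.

bromochlorohydroxo(pyridine)gold(III)

There is no counter-ion, so the complex is neutral overall.
Ligand charges: 1×pyridine (neutral), 1×hydroxo (-1 each), 1×chloro (-1 each), 1×bromo (-1 each); total -3. So Au + (-3) = 0, giving Au = +3.
Ligands are named alphabetically: bromo before chloro before hydroxo before pyridine.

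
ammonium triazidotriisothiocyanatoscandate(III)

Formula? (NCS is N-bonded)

Ligands: 3 azido (N3, -1), 3 isothiocyanato (NCS, -1). Ligand charge sum = -6.
Charge balance with ammonium (+1) requires 1 complex ion per 3 ammonium.

(NH4)3[Sc(N3)3(NCS)3]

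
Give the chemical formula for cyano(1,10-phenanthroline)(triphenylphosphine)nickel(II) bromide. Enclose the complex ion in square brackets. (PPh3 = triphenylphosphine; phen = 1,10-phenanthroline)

Ligands: 1 cyano (CN, -1), 1 triphenylphosphine (PPh3, neutral), 1 1,10-phenanthroline (phen, neutral). Ligand charge sum = -1.
Charge balance with bromide (-1) requires 1 complex ion per 1 bromide.

[Ni(CN)(phen)(PPh3)]Br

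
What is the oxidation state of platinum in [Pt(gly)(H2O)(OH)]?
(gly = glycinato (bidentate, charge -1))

No counter-ion: the bracketed complex is neutral.
Ligand charges: 1×gly = -1; 1×H2O neutral; 1×OH = -1; sum -2.
Pt + (-2) = 0 ⇒ Pt is +2.

+2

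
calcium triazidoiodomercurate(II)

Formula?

Ca[HgI(N3)3]

Ligands: 3 azido (N3, -1), 1 iodo (I, -1). Ligand charge sum = -4.
With Hg in oxidation state +2, the complex ion is [Hg...]^2−.
Charge balance with calcium (+2) requires 1 complex ion per 1 calcium.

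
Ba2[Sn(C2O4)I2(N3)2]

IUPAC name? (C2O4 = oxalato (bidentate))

The 2 barium counter-ions carry a total charge of +4, so each complex ion is 4−.
Ligand charges: 2×iodo (-1 each), 1×oxalato (-2 each), 2×azido (-1 each); total -6. So Sn + (-6) = 4−, giving Sn = +2.
Ligands are named alphabetically: azido before iodo before oxalato.
The complex ion is anionic, so tin takes the -ate form stannate(II).

barium diazidodiiodooxalatostannate(II)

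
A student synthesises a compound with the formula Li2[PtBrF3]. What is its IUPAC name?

The 2 lithium counter-ions carry a total charge of +2, so each complex ion is 2−.
Ligand charges: 3×fluoro (-1 each), 1×bromo (-1 each); total -4. So Pt + (-4) = 2−, giving Pt = +2.
Ligands are named alphabetically: bromo before fluoro.
The complex ion is anionic, so platinum takes the -ate form platinate(II).

lithium bromotrifluoroplatinate(II)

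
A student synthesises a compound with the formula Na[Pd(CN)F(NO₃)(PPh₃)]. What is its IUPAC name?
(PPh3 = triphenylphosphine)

sodium cyanofluoronitrato(triphenylphosphine)palladate(II)

The 1 sodium counter-ion carries a total charge of +1, so each complex ion is 1−.
Ligand charges: 1×nitrato (-1 each), 1×fluoro (-1 each), 1×cyano (-1 each), 1×triphenylphosphine (neutral); total -3. So Pd + (-3) = 1−, giving Pd = +2.
Ligands are named alphabetically: cyano before fluoro before nitrato before triphenylphosphine.
The complex ion is anionic, so palladium takes the -ate form palladate(II).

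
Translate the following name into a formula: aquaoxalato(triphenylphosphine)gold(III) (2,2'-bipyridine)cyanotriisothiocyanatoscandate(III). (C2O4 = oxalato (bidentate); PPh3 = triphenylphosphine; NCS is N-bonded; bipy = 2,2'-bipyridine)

Cation [Au…]: ligand charges -2, Au(III) ⇒ ion charge 1+.
Anion [Sc…]: ligand charges -4, Sc(III) ⇒ ion charge 1−.
One 1+ cation balances one 1− anion.

[Au(C2O4)(H2O)(PPh3)][Sc(bipy)(CN)(NCS)3]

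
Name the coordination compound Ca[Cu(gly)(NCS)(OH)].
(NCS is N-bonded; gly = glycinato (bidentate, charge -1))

calcium (glycinato)hydroxoisothiocyanatocuprate(I)

The 1 calcium counter-ion carries a total charge of +2, so each complex ion is 2−.
Ligand charges: 1×hydroxo (-1 each), 1×isothiocyanato (-1 each), 1×glycinato (-1 each); total -3. So Cu + (-3) = 2−, giving Cu = +1.
Ligands are named alphabetically: glycinato before hydroxo before isothiocyanato.
The complex ion is anionic, so copper takes the -ate form cuprate(I).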